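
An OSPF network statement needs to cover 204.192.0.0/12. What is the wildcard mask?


Subnet mask: 255.240.0.0
Wildcard = 255.255.255.255 - subnet mask
255 - 255 = 0
255 - 240 = 15
255 - 0 = 255
255 - 0 = 255
Wildcard: 0.15.255.255


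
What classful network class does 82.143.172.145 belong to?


First octet: 82
Binary: 01010010
0xxxxxxx -> Class A (1-126)
Class A, default mask 255.0.0.0 (/8)


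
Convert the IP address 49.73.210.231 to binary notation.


49 = 00110001
73 = 01001001
210 = 11010010
231 = 11100111
Binary: 00110001.01001001.11010010.11100111


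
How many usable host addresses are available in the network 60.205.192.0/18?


Host bits = 32 - 18 = 14
Total addresses = 2^14 = 16384
Usable = total - 2 (network and broadcast)
Usable hosts: 16382


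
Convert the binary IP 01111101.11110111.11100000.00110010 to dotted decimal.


01111101 = 125
11110111 = 247
11100000 = 224
00110010 = 50
IP: 125.247.224.50


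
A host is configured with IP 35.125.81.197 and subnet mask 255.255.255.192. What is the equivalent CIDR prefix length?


Binary: 11111111.11111111.11111111.11000000
Count leading 1s
Prefix: /26


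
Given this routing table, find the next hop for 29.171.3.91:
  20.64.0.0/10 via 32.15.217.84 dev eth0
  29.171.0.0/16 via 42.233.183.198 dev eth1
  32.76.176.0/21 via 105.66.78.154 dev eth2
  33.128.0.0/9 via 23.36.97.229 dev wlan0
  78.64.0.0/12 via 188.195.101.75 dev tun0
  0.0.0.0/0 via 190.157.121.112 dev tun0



Longest prefix match for 29.171.3.91:
  /10 20.64.0.0: no
  /16 29.171.0.0: MATCH
  /21 32.76.176.0: no
  /9 33.128.0.0: no
  /12 78.64.0.0: no
  /0 0.0.0.0: MATCH
Selected: next-hop 42.233.183.198 via eth1 (matched /16)


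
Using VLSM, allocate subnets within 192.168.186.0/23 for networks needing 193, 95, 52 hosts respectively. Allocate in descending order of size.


193 hosts -> /24 (254 usable): 192.168.186.0/24
95 hosts -> /25 (126 usable): 192.168.187.0/25
52 hosts -> /26 (62 usable): 192.168.187.128/26
Allocation: 192.168.186.0/24 (193 hosts, 254 usable); 192.168.187.0/25 (95 hosts, 126 usable); 192.168.187.128/26 (52 hosts, 62 usable)


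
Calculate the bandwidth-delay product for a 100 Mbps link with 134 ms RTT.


BDP = bandwidth * RTT
= 100 Mbps * 134 ms
= 100 * 1e6 * 134 / 1000 bits
= 13400000 bits
= 1675000 bytes
= 1635.7422 KB
BDP = 13400000 bits (1675000 bytes)


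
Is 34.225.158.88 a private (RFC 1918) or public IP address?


RFC 1918 private ranges:
  10.0.0.0/8 (10.0.0.0 - 10.255.255.255)
  172.16.0.0/12 (172.16.0.0 - 172.31.255.255)
  192.168.0.0/16 (192.168.0.0 - 192.168.255.255)
Public (not in any RFC 1918 range)


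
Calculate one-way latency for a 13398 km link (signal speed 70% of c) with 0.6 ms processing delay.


Speed = 0.7 * 3e5 km/s = 210000 km/s
Propagation delay = 13398 / 210000 = 0.0638 s = 63.8 ms
Processing delay = 0.6 ms
Total one-way latency = 64.4 ms


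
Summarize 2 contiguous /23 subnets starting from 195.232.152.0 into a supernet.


Original prefix: /23
Number of subnets: 2 = 2^1
New prefix = 23 - 1 = 22
Supernet: 195.232.152.0/22


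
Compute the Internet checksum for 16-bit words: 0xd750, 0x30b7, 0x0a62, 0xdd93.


Sum all words (with carry folding):
+ 0xd750 = 0xd750
+ 0x30b7 = 0x0808
+ 0x0a62 = 0x126a
+ 0xdd93 = 0xeffd
One's complement: ~0xeffd
Checksum = 0x1002


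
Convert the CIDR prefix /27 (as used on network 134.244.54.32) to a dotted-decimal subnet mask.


/27 means 27 network bits, 5 host bits
Binary: 11111111111111111111111111100000
Mask: 255.255.255.224


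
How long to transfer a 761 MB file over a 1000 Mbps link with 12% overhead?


Effective throughput = 1000 * (1 - 12/100) = 880 Mbps
File size in Mb = 761 * 8 = 6088 Mb
Time = 6088 / 880
Time = 6.9182 seconds


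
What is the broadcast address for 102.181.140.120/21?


Network: 102.181.136.0/21
Host bits = 11
Set all host bits to 1:
Broadcast: 102.181.143.255


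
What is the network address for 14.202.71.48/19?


IP:   00001110.11001010.01000111.00110000
Mask: 11111111.11111111.11100000.00000000
AND operation:
Net:  00001110.11001010.01000000.00000000
Network: 14.202.64.0/19


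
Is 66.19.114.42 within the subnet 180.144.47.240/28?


Subnet network: 180.144.47.240
Test IP AND mask: 66.19.114.32
No, 66.19.114.42 is not in 180.144.47.240/28


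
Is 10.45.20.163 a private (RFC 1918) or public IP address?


RFC 1918 private ranges:
  10.0.0.0/8 (10.0.0.0 - 10.255.255.255)
  172.16.0.0/12 (172.16.0.0 - 172.31.255.255)
  192.168.0.0/16 (192.168.0.0 - 192.168.255.255)
Private (in 10.0.0.0/8)


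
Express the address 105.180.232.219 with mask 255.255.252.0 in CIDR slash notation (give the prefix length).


Binary: 11111111.11111111.11111100.00000000
Count leading 1s
Prefix: /22


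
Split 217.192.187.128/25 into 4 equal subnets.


New prefix = 25 + 2 = 27
Each subnet has 32 addresses
  217.192.187.128/27
  217.192.187.160/27
  217.192.187.192/27
  217.192.187.224/27
Subnets: 217.192.187.128/27, 217.192.187.160/27, 217.192.187.192/27, 217.192.187.224/27


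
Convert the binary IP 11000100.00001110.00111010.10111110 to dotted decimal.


11000100 = 196
00001110 = 14
00111010 = 58
10111110 = 190
IP: 196.14.58.190


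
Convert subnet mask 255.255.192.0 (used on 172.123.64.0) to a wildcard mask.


Subnet mask: 255.255.192.0
Wildcard = 255.255.255.255 - subnet mask
255 - 255 = 0
255 - 255 = 0
255 - 192 = 63
255 - 0 = 255
Wildcard: 0.0.63.255


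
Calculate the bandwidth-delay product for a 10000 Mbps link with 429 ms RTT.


BDP = bandwidth * RTT
= 10000 Mbps * 429 ms
= 10000 * 1e6 * 429 / 1000 bits
= 4290000000 bits
= 536250000 bytes
= 523681.6406 KB
BDP = 4290000000 bits (536250000 bytes)


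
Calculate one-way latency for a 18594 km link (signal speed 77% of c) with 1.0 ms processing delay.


Speed = 0.77 * 3e5 km/s = 231000 km/s
Propagation delay = 18594 / 231000 = 0.0805 s = 80.4935 ms
Processing delay = 1.0 ms
Total one-way latency = 81.4935 ms


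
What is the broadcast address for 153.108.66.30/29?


Network: 153.108.66.24/29
Host bits = 3
Set all host bits to 1:
Broadcast: 153.108.66.31


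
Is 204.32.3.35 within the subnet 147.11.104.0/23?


Subnet network: 147.11.104.0
Test IP AND mask: 204.32.2.0
No, 204.32.3.35 is not in 147.11.104.0/23


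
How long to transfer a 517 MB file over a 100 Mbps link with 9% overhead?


Effective throughput = 100 * (1 - 9/100) = 91 Mbps
File size in Mb = 517 * 8 = 4136 Mb
Time = 4136 / 91
Time = 45.4505 seconds


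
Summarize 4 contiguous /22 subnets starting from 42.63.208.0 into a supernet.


Original prefix: /22
Number of subnets: 4 = 2^2
New prefix = 22 - 2 = 20
Supernet: 42.63.208.0/20


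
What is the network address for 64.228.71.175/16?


IP:   01000000.11100100.01000111.10101111
Mask: 11111111.11111111.00000000.00000000
AND operation:
Net:  01000000.11100100.00000000.00000000
Network: 64.228.0.0/16


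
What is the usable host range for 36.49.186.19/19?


Network: 36.49.160.0
Broadcast: 36.49.191.255
First usable = network + 1
Last usable = broadcast - 1
Range: 36.49.160.1 to 36.49.191.254


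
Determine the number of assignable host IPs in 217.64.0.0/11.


Host bits = 32 - 11 = 21
Total addresses = 2^21 = 2097152
Usable = total - 2 (network and broadcast)
Usable hosts: 2097150


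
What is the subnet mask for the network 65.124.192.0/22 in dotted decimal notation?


/22 means 22 network bits, 10 host bits
Binary: 11111111111111111111110000000000
Mask: 255.255.252.0


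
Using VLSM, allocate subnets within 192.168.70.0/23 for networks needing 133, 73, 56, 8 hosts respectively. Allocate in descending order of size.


133 hosts -> /24 (254 usable): 192.168.70.0/24
73 hosts -> /25 (126 usable): 192.168.71.0/25
56 hosts -> /26 (62 usable): 192.168.71.128/26
8 hosts -> /28 (14 usable): 192.168.71.192/28
Allocation: 192.168.70.0/24 (133 hosts, 254 usable); 192.168.71.0/25 (73 hosts, 126 usable); 192.168.71.128/26 (56 hosts, 62 usable); 192.168.71.192/28 (8 hosts, 14 usable)


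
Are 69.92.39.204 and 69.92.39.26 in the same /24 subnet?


Mask: 255.255.255.0
69.92.39.204 AND mask = 69.92.39.0
69.92.39.26 AND mask = 69.92.39.0
Yes, same subnet (69.92.39.0)


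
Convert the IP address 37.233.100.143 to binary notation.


37 = 00100101
233 = 11101001
100 = 01100100
143 = 10001111
Binary: 00100101.11101001.01100100.10001111


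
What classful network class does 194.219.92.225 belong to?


First octet: 194
Binary: 11000010
110xxxxx -> Class C (192-223)
Class C, default mask 255.255.255.0 (/24)


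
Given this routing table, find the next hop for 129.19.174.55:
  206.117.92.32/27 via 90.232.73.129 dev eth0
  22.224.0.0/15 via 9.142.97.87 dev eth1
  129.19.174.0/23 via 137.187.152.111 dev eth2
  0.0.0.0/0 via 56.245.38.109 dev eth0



Longest prefix match for 129.19.174.55:
  /27 206.117.92.32: no
  /15 22.224.0.0: no
  /23 129.19.174.0: MATCH
  /0 0.0.0.0: MATCH
Selected: next-hop 137.187.152.111 via eth2 (matched /23)


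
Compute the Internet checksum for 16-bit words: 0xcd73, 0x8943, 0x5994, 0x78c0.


Sum all words (with carry folding):
+ 0xcd73 = 0xcd73
+ 0x8943 = 0x56b7
+ 0x5994 = 0xb04b
+ 0x78c0 = 0x290c
One's complement: ~0x290c
Checksum = 0xd6f3


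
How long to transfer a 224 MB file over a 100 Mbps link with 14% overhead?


Effective throughput = 100 * (1 - 14/100) = 86 Mbps
File size in Mb = 224 * 8 = 1792 Mb
Time = 1792 / 86
Time = 20.8372 seconds


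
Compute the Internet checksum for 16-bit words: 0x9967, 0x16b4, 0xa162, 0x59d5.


Sum all words (with carry folding):
+ 0x9967 = 0x9967
+ 0x16b4 = 0xb01b
+ 0xa162 = 0x517e
+ 0x59d5 = 0xab53
One's complement: ~0xab53
Checksum = 0x54ac


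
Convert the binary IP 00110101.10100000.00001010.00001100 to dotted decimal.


00110101 = 53
10100000 = 160
00001010 = 10
00001100 = 12
IP: 53.160.10.12


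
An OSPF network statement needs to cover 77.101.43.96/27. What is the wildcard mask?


Subnet mask: 255.255.255.224
Wildcard = 255.255.255.255 - subnet mask
255 - 255 = 0
255 - 255 = 0
255 - 255 = 0
255 - 224 = 31
Wildcard: 0.0.0.31


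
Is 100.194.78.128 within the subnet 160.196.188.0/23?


Subnet network: 160.196.188.0
Test IP AND mask: 100.194.78.0
No, 100.194.78.128 is not in 160.196.188.0/23


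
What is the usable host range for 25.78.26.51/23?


Network: 25.78.26.0
Broadcast: 25.78.27.255
First usable = network + 1
Last usable = broadcast - 1
Range: 25.78.26.1 to 25.78.27.254


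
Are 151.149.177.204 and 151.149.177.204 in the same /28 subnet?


Mask: 255.255.255.240
151.149.177.204 AND mask = 151.149.177.192
151.149.177.204 AND mask = 151.149.177.192
Yes, same subnet (151.149.177.192)


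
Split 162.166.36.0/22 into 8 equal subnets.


New prefix = 22 + 3 = 25
Each subnet has 128 addresses
  162.166.36.0/25
  162.166.36.128/25
  162.166.37.0/25
  162.166.37.128/25
  162.166.38.0/25
  162.166.38.128/25
  162.166.39.0/25
  162.166.39.128/25
Subnets: 162.166.36.0/25, 162.166.36.128/25, 162.166.37.0/25, 162.166.37.128/25, 162.166.38.0/25, 162.166.38.128/25, 162.166.39.0/25, 162.166.39.128/25


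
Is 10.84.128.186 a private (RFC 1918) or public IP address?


RFC 1918 private ranges:
  10.0.0.0/8 (10.0.0.0 - 10.255.255.255)
  172.16.0.0/12 (172.16.0.0 - 172.31.255.255)
  192.168.0.0/16 (192.168.0.0 - 192.168.255.255)
Private (in 10.0.0.0/8)


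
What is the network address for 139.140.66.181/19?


IP:   10001011.10001100.01000010.10110101
Mask: 11111111.11111111.11100000.00000000
AND operation:
Net:  10001011.10001100.01000000.00000000
Network: 139.140.64.0/19


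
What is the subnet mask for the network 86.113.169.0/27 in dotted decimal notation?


/27 means 27 network bits, 5 host bits
Binary: 11111111111111111111111111100000
Mask: 255.255.255.224


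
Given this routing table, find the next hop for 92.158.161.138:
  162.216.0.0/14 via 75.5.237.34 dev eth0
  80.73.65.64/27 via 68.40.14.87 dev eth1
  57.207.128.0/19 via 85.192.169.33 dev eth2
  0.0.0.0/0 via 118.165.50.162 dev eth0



Longest prefix match for 92.158.161.138:
  /14 162.216.0.0: no
  /27 80.73.65.64: no
  /19 57.207.128.0: no
  /0 0.0.0.0: MATCH
Selected: next-hop 118.165.50.162 via eth0 (matched /0)


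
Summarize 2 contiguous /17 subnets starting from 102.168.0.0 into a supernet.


Original prefix: /17
Number of subnets: 2 = 2^1
New prefix = 17 - 1 = 16
Supernet: 102.168.0.0/16


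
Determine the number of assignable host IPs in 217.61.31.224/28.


Host bits = 32 - 28 = 4
Total addresses = 2^4 = 16
Usable = total - 2 (network and broadcast)
Usable hosts: 14


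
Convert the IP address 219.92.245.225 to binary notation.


219 = 11011011
92 = 01011100
245 = 11110101
225 = 11100001
Binary: 11011011.01011100.11110101.11100001


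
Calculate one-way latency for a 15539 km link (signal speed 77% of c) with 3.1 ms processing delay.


Speed = 0.77 * 3e5 km/s = 231000 km/s
Propagation delay = 15539 / 231000 = 0.0673 s = 67.2684 ms
Processing delay = 3.1 ms
Total one-way latency = 70.3684 ms


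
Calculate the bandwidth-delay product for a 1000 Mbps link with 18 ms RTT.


BDP = bandwidth * RTT
= 1000 Mbps * 18 ms
= 1000 * 1e6 * 18 / 1000 bits
= 18000000 bits
= 2250000 bytes
= 2197.2656 KB
BDP = 18000000 bits (2250000 bytes)


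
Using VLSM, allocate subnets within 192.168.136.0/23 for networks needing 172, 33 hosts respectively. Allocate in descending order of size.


172 hosts -> /24 (254 usable): 192.168.136.0/24
33 hosts -> /26 (62 usable): 192.168.137.0/26
Allocation: 192.168.136.0/24 (172 hosts, 254 usable); 192.168.137.0/26 (33 hosts, 62 usable)


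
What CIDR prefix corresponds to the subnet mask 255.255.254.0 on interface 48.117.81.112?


Binary: 11111111.11111111.11111110.00000000
Count leading 1s
Prefix: /23


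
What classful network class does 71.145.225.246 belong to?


First octet: 71
Binary: 01000111
0xxxxxxx -> Class A (1-126)
Class A, default mask 255.0.0.0 (/8)


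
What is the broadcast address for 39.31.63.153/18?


Network: 39.31.0.0/18
Host bits = 14
Set all host bits to 1:
Broadcast: 39.31.63.255


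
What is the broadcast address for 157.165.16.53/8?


Network: 157.0.0.0/8
Host bits = 24
Set all host bits to 1:
Broadcast: 157.255.255.255


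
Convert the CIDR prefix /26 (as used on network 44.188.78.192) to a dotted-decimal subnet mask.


/26 means 26 network bits, 6 host bits
Binary: 11111111111111111111111111000000
Mask: 255.255.255.192


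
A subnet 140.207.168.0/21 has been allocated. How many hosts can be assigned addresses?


Host bits = 32 - 21 = 11
Total addresses = 2^11 = 2048
Usable = total - 2 (network and broadcast)
Usable hosts: 2046


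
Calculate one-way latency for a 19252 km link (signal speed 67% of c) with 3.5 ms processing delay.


Speed = 0.67 * 3e5 km/s = 201000 km/s
Propagation delay = 19252 / 201000 = 0.0958 s = 95.7811 ms
Processing delay = 3.5 ms
Total one-way latency = 99.2811 ms


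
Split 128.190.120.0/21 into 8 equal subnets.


New prefix = 21 + 3 = 24
Each subnet has 256 addresses
  128.190.120.0/24
  128.190.121.0/24
  128.190.122.0/24
  128.190.123.0/24
  128.190.124.0/24
  128.190.125.0/24
  128.190.126.0/24
  128.190.127.0/24
Subnets: 128.190.120.0/24, 128.190.121.0/24, 128.190.122.0/24, 128.190.123.0/24, 128.190.124.0/24, 128.190.125.0/24, 128.190.126.0/24, 128.190.127.0/24


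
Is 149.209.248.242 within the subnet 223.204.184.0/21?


Subnet network: 223.204.184.0
Test IP AND mask: 149.209.248.0
No, 149.209.248.242 is not in 223.204.184.0/21


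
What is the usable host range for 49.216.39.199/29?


Network: 49.216.39.192
Broadcast: 49.216.39.199
First usable = network + 1
Last usable = broadcast - 1
Range: 49.216.39.193 to 49.216.39.198


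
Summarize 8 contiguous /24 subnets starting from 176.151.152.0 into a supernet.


Original prefix: /24
Number of subnets: 8 = 2^3
New prefix = 24 - 3 = 21
Supernet: 176.151.152.0/21


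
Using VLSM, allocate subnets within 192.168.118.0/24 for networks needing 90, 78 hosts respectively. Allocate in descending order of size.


90 hosts -> /25 (126 usable): 192.168.118.0/25
78 hosts -> /25 (126 usable): 192.168.118.128/25
Allocation: 192.168.118.0/25 (90 hosts, 126 usable); 192.168.118.128/25 (78 hosts, 126 usable)


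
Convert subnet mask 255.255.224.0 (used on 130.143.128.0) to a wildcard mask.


Subnet mask: 255.255.224.0
Wildcard = 255.255.255.255 - subnet mask
255 - 255 = 0
255 - 255 = 0
255 - 224 = 31
255 - 0 = 255
Wildcard: 0.0.31.255


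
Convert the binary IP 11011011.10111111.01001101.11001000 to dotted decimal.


11011011 = 219
10111111 = 191
01001101 = 77
11001000 = 200
IP: 219.191.77.200


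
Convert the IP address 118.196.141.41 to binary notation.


118 = 01110110
196 = 11000100
141 = 10001101
41 = 00101001
Binary: 01110110.11000100.10001101.00101001


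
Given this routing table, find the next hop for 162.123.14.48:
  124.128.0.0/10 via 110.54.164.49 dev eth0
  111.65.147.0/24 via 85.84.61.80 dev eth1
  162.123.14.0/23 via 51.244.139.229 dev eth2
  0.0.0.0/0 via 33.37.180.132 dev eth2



Longest prefix match for 162.123.14.48:
  /10 124.128.0.0: no
  /24 111.65.147.0: no
  /23 162.123.14.0: MATCH
  /0 0.0.0.0: MATCH
Selected: next-hop 51.244.139.229 via eth2 (matched /23)


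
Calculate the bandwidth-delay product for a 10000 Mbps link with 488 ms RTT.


BDP = bandwidth * RTT
= 10000 Mbps * 488 ms
= 10000 * 1e6 * 488 / 1000 bits
= 4880000000 bits
= 610000000 bytes
= 595703.125 KB
BDP = 4880000000 bits (610000000 bytes)


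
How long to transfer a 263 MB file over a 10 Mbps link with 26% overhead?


Effective throughput = 10 * (1 - 26/100) = 7.4 Mbps
File size in Mb = 263 * 8 = 2104 Mb
Time = 2104 / 7.4
Time = 284.3243 seconds


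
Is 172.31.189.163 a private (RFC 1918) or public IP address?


RFC 1918 private ranges:
  10.0.0.0/8 (10.0.0.0 - 10.255.255.255)
  172.16.0.0/12 (172.16.0.0 - 172.31.255.255)
  192.168.0.0/16 (192.168.0.0 - 192.168.255.255)
Private (in 172.16.0.0/12)


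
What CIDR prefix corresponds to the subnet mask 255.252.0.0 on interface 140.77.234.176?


Binary: 11111111.11111100.00000000.00000000
Count leading 1s
Prefix: /14


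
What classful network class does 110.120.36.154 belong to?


First octet: 110
Binary: 01101110
0xxxxxxx -> Class A (1-126)
Class A, default mask 255.0.0.0 (/8)


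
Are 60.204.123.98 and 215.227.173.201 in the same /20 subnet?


Mask: 255.255.240.0
60.204.123.98 AND mask = 60.204.112.0
215.227.173.201 AND mask = 215.227.160.0
No, different subnets (60.204.112.0 vs 215.227.160.0)


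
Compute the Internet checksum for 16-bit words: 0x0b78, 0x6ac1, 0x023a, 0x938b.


Sum all words (with carry folding):
+ 0x0b78 = 0x0b78
+ 0x6ac1 = 0x7639
+ 0x023a = 0x7873
+ 0x938b = 0x0bff
One's complement: ~0x0bff
Checksum = 0xf400


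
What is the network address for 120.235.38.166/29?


IP:   01111000.11101011.00100110.10100110
Mask: 11111111.11111111.11111111.11111000
AND operation:
Net:  01111000.11101011.00100110.10100000
Network: 120.235.38.160/29


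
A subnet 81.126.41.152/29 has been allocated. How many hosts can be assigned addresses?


Host bits = 32 - 29 = 3
Total addresses = 2^3 = 8
Usable = total - 2 (network and broadcast)
Usable hosts: 6


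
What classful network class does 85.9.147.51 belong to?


First octet: 85
Binary: 01010101
0xxxxxxx -> Class A (1-126)
Class A, default mask 255.0.0.0 (/8)


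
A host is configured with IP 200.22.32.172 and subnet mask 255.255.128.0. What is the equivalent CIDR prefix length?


Binary: 11111111.11111111.10000000.00000000
Count leading 1s
Prefix: /17


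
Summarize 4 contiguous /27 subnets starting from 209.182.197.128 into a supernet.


Original prefix: /27
Number of subnets: 4 = 2^2
New prefix = 27 - 2 = 25
Supernet: 209.182.197.128/25


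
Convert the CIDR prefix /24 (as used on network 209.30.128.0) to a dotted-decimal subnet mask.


/24 means 24 network bits, 8 host bits
Binary: 11111111111111111111111100000000
Mask: 255.255.255.0


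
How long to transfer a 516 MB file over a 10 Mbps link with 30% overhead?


Effective throughput = 10 * (1 - 30/100) = 7 Mbps
File size in Mb = 516 * 8 = 4128 Mb
Time = 4128 / 7
Time = 589.7143 seconds


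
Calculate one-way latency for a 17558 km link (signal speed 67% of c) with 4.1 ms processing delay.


Speed = 0.67 * 3e5 km/s = 201000 km/s
Propagation delay = 17558 / 201000 = 0.0874 s = 87.3532 ms
Processing delay = 4.1 ms
Total one-way latency = 91.4532 ms


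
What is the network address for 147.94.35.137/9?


IP:   10010011.01011110.00100011.10001001
Mask: 11111111.10000000.00000000.00000000
AND operation:
Net:  10010011.00000000.00000000.00000000
Network: 147.0.0.0/9


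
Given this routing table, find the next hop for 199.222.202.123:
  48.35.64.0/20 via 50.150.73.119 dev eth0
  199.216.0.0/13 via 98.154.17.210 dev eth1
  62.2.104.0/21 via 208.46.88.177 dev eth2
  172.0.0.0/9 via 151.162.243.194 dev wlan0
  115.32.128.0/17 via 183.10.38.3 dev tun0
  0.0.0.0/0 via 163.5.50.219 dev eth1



Longest prefix match for 199.222.202.123:
  /20 48.35.64.0: no
  /13 199.216.0.0: MATCH
  /21 62.2.104.0: no
  /9 172.0.0.0: no
  /17 115.32.128.0: no
  /0 0.0.0.0: MATCH
Selected: next-hop 98.154.17.210 via eth1 (matched /13)


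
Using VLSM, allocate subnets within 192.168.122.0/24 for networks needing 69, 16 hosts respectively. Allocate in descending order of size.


69 hosts -> /25 (126 usable): 192.168.122.0/25
16 hosts -> /27 (30 usable): 192.168.122.128/27
Allocation: 192.168.122.0/25 (69 hosts, 126 usable); 192.168.122.128/27 (16 hosts, 30 usable)


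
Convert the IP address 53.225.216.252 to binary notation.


53 = 00110101
225 = 11100001
216 = 11011000
252 = 11111100
Binary: 00110101.11100001.11011000.11111100


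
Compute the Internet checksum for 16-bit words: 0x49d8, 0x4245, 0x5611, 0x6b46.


Sum all words (with carry folding):
+ 0x49d8 = 0x49d8
+ 0x4245 = 0x8c1d
+ 0x5611 = 0xe22e
+ 0x6b46 = 0x4d75
One's complement: ~0x4d75
Checksum = 0xb28a


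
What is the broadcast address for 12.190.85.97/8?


Network: 12.0.0.0/8
Host bits = 24
Set all host bits to 1:
Broadcast: 12.255.255.255


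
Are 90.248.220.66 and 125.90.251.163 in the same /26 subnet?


Mask: 255.255.255.192
90.248.220.66 AND mask = 90.248.220.64
125.90.251.163 AND mask = 125.90.251.128
No, different subnets (90.248.220.64 vs 125.90.251.128)


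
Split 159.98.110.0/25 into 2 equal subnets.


New prefix = 25 + 1 = 26
Each subnet has 64 addresses
  159.98.110.0/26
  159.98.110.64/26
Subnets: 159.98.110.0/26, 159.98.110.64/26


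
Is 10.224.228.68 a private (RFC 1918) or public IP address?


RFC 1918 private ranges:
  10.0.0.0/8 (10.0.0.0 - 10.255.255.255)
  172.16.0.0/12 (172.16.0.0 - 172.31.255.255)
  192.168.0.0/16 (192.168.0.0 - 192.168.255.255)
Private (in 10.0.0.0/8)


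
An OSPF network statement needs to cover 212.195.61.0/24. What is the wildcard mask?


Subnet mask: 255.255.255.0
Wildcard = 255.255.255.255 - subnet mask
255 - 255 = 0
255 - 255 = 0
255 - 255 = 0
255 - 0 = 255
Wildcard: 0.0.0.255


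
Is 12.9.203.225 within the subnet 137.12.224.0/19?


Subnet network: 137.12.224.0
Test IP AND mask: 12.9.192.0
No, 12.9.203.225 is not in 137.12.224.0/19


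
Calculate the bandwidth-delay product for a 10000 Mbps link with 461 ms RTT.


BDP = bandwidth * RTT
= 10000 Mbps * 461 ms
= 10000 * 1e6 * 461 / 1000 bits
= 4610000000 bits
= 576250000 bytes
= 562744.1406 KB
BDP = 4610000000 bits (576250000 bytes)


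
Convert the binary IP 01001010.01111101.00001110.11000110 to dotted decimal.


01001010 = 74
01111101 = 125
00001110 = 14
11000110 = 198
IP: 74.125.14.198


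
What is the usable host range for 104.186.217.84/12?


Network: 104.176.0.0
Broadcast: 104.191.255.255
First usable = network + 1
Last usable = broadcast - 1
Range: 104.176.0.1 to 104.191.255.254


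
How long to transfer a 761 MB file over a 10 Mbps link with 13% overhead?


Effective throughput = 10 * (1 - 13/100) = 8.7 Mbps
File size in Mb = 761 * 8 = 6088 Mb
Time = 6088 / 8.7
Time = 699.7701 seconds


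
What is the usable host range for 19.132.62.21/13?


Network: 19.128.0.0
Broadcast: 19.135.255.255
First usable = network + 1
Last usable = broadcast - 1
Range: 19.128.0.1 to 19.135.255.254


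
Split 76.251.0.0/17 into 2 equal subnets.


New prefix = 17 + 1 = 18
Each subnet has 16384 addresses
  76.251.0.0/18
  76.251.64.0/18
Subnets: 76.251.0.0/18, 76.251.64.0/18


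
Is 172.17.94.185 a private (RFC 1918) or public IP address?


RFC 1918 private ranges:
  10.0.0.0/8 (10.0.0.0 - 10.255.255.255)
  172.16.0.0/12 (172.16.0.0 - 172.31.255.255)
  192.168.0.0/16 (192.168.0.0 - 192.168.255.255)
Private (in 172.16.0.0/12)


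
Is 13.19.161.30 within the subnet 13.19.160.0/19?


Subnet network: 13.19.160.0
Test IP AND mask: 13.19.160.0
Yes, 13.19.161.30 is in 13.19.160.0/19


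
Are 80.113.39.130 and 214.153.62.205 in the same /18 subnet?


Mask: 255.255.192.0
80.113.39.130 AND mask = 80.113.0.0
214.153.62.205 AND mask = 214.153.0.0
No, different subnets (80.113.0.0 vs 214.153.0.0)


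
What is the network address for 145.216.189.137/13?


IP:   10010001.11011000.10111101.10001001
Mask: 11111111.11111000.00000000.00000000
AND operation:
Net:  10010001.11011000.00000000.00000000
Network: 145.216.0.0/13


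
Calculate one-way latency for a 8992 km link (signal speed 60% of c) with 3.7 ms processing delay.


Speed = 0.6 * 3e5 km/s = 180000 km/s
Propagation delay = 8992 / 180000 = 0.05 s = 49.9556 ms
Processing delay = 3.7 ms
Total one-way latency = 53.6556 ms


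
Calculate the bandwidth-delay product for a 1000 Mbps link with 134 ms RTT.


BDP = bandwidth * RTT
= 1000 Mbps * 134 ms
= 1000 * 1e6 * 134 / 1000 bits
= 134000000 bits
= 16750000 bytes
= 16357.4219 KB
BDP = 134000000 bits (16750000 bytes)


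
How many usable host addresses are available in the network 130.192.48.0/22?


Host bits = 32 - 22 = 10
Total addresses = 2^10 = 1024
Usable = total - 2 (network and broadcast)
Usable hosts: 1022


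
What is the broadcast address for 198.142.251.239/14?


Network: 198.140.0.0/14
Host bits = 18
Set all host bits to 1:
Broadcast: 198.143.255.255


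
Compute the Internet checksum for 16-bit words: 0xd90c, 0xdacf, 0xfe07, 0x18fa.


Sum all words (with carry folding):
+ 0xd90c = 0xd90c
+ 0xdacf = 0xb3dc
+ 0xfe07 = 0xb1e4
+ 0x18fa = 0xcade
One's complement: ~0xcade
Checksum = 0x3521


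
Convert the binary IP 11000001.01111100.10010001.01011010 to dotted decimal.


11000001 = 193
01111100 = 124
10010001 = 145
01011010 = 90
IP: 193.124.145.90


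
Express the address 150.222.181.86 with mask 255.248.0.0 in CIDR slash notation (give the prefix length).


Binary: 11111111.11111000.00000000.00000000
Count leading 1s
Prefix: /13


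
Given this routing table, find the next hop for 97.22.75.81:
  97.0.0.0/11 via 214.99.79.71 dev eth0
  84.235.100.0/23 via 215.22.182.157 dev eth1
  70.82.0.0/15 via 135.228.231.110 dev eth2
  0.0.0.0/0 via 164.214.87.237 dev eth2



Longest prefix match for 97.22.75.81:
  /11 97.0.0.0: MATCH
  /23 84.235.100.0: no
  /15 70.82.0.0: no
  /0 0.0.0.0: MATCH
Selected: next-hop 214.99.79.71 via eth0 (matched /11)


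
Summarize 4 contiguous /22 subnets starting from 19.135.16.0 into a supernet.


Original prefix: /22
Number of subnets: 4 = 2^2
New prefix = 22 - 2 = 20
Supernet: 19.135.16.0/20


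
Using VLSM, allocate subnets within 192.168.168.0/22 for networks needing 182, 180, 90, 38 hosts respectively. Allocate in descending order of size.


182 hosts -> /24 (254 usable): 192.168.168.0/24
180 hosts -> /24 (254 usable): 192.168.169.0/24
90 hosts -> /25 (126 usable): 192.168.170.0/25
38 hosts -> /26 (62 usable): 192.168.170.128/26
Allocation: 192.168.168.0/24 (182 hosts, 254 usable); 192.168.169.0/24 (180 hosts, 254 usable); 192.168.170.0/25 (90 hosts, 126 usable); 192.168.170.128/26 (38 hosts, 62 usable)


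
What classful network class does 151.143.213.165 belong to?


First octet: 151
Binary: 10010111
10xxxxxx -> Class B (128-191)
Class B, default mask 255.255.0.0 (/16)


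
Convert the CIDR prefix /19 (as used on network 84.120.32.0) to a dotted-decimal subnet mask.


/19 means 19 network bits, 13 host bits
Binary: 11111111111111111110000000000000
Mask: 255.255.224.0


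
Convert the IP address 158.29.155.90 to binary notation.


158 = 10011110
29 = 00011101
155 = 10011011
90 = 01011010
Binary: 10011110.00011101.10011011.01011010


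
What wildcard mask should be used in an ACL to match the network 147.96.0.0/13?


Subnet mask: 255.248.0.0
Wildcard = 255.255.255.255 - subnet mask
255 - 255 = 0
255 - 248 = 7
255 - 0 = 255
255 - 0 = 255
Wildcard: 0.7.255.255


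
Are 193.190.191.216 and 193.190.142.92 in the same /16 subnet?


Mask: 255.255.0.0
193.190.191.216 AND mask = 193.190.0.0
193.190.142.92 AND mask = 193.190.0.0
Yes, same subnet (193.190.0.0)


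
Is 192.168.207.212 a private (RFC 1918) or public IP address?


RFC 1918 private ranges:
  10.0.0.0/8 (10.0.0.0 - 10.255.255.255)
  172.16.0.0/12 (172.16.0.0 - 172.31.255.255)
  192.168.0.0/16 (192.168.0.0 - 192.168.255.255)
Private (in 192.168.0.0/16)


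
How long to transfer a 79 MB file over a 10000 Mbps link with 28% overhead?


Effective throughput = 10000 * (1 - 28/100) = 7200 Mbps
File size in Mb = 79 * 8 = 632 Mb
Time = 632 / 7200
Time = 0.0878 seconds


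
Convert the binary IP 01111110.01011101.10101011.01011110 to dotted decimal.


01111110 = 126
01011101 = 93
10101011 = 171
01011110 = 94
IP: 126.93.171.94


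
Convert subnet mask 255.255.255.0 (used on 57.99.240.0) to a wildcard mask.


Subnet mask: 255.255.255.0
Wildcard = 255.255.255.255 - subnet mask
255 - 255 = 0
255 - 255 = 0
255 - 255 = 0
255 - 0 = 255
Wildcard: 0.0.0.255


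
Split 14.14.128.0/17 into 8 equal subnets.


New prefix = 17 + 3 = 20
Each subnet has 4096 addresses
  14.14.128.0/20
  14.14.144.0/20
  14.14.160.0/20
  14.14.176.0/20
  14.14.192.0/20
  14.14.208.0/20
  14.14.224.0/20
  14.14.240.0/20
Subnets: 14.14.128.0/20, 14.14.144.0/20, 14.14.160.0/20, 14.14.176.0/20, 14.14.192.0/20, 14.14.208.0/20, 14.14.224.0/20, 14.14.240.0/20


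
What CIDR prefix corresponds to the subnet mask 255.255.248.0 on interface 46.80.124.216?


Binary: 11111111.11111111.11111000.00000000
Count leading 1s
Prefix: /21


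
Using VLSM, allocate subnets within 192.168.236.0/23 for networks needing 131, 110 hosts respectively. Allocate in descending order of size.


131 hosts -> /24 (254 usable): 192.168.236.0/24
110 hosts -> /25 (126 usable): 192.168.237.0/25
Allocation: 192.168.236.0/24 (131 hosts, 254 usable); 192.168.237.0/25 (110 hosts, 126 usable)


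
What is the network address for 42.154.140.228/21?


IP:   00101010.10011010.10001100.11100100
Mask: 11111111.11111111.11111000.00000000
AND operation:
Net:  00101010.10011010.10001000.00000000
Network: 42.154.136.0/21


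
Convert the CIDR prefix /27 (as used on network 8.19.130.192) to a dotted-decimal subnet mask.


/27 means 27 network bits, 5 host bits
Binary: 11111111111111111111111111100000
Mask: 255.255.255.224


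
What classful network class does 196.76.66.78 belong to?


First octet: 196
Binary: 11000100
110xxxxx -> Class C (192-223)
Class C, default mask 255.255.255.0 (/24)


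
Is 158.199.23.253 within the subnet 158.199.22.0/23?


Subnet network: 158.199.22.0
Test IP AND mask: 158.199.22.0
Yes, 158.199.23.253 is in 158.199.22.0/23


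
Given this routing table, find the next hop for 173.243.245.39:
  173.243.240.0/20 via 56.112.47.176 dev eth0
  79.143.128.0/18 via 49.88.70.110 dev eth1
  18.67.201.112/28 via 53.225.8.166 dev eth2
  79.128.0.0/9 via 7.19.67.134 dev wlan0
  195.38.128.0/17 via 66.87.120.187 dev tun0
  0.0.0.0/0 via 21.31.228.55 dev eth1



Longest prefix match for 173.243.245.39:
  /20 173.243.240.0: MATCH
  /18 79.143.128.0: no
  /28 18.67.201.112: no
  /9 79.128.0.0: no
  /17 195.38.128.0: no
  /0 0.0.0.0: MATCH
Selected: next-hop 56.112.47.176 via eth0 (matched /20)


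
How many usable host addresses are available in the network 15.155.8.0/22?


Host bits = 32 - 22 = 10
Total addresses = 2^10 = 1024
Usable = total - 2 (network and broadcast)
Usable hosts: 1022


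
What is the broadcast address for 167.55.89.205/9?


Network: 167.0.0.0/9
Host bits = 23
Set all host bits to 1:
Broadcast: 167.127.255.255


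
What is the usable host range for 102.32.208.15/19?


Network: 102.32.192.0
Broadcast: 102.32.223.255
First usable = network + 1
Last usable = broadcast - 1
Range: 102.32.192.1 to 102.32.223.254


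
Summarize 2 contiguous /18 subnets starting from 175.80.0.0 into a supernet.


Original prefix: /18
Number of subnets: 2 = 2^1
New prefix = 18 - 1 = 17
Supernet: 175.80.0.0/17


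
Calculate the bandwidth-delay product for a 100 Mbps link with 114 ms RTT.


BDP = bandwidth * RTT
= 100 Mbps * 114 ms
= 100 * 1e6 * 114 / 1000 bits
= 11400000 bits
= 1425000 bytes
= 1391.6016 KB
BDP = 11400000 bits (1425000 bytes)


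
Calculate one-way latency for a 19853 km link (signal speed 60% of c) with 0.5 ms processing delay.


Speed = 0.6 * 3e5 km/s = 180000 km/s
Propagation delay = 19853 / 180000 = 0.1103 s = 110.2944 ms
Processing delay = 0.5 ms
Total one-way latency = 110.7944 ms


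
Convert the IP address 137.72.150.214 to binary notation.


137 = 10001001
72 = 01001000
150 = 10010110
214 = 11010110
Binary: 10001001.01001000.10010110.11010110


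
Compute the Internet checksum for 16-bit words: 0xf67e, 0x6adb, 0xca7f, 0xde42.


Sum all words (with carry folding):
+ 0xf67e = 0xf67e
+ 0x6adb = 0x615a
+ 0xca7f = 0x2bda
+ 0xde42 = 0x0a1d
One's complement: ~0x0a1d
Checksum = 0xf5e2


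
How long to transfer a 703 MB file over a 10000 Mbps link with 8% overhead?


Effective throughput = 10000 * (1 - 8/100) = 9200 Mbps
File size in Mb = 703 * 8 = 5624 Mb
Time = 5624 / 9200
Time = 0.6113 seconds


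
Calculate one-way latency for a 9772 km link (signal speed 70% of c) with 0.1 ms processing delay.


Speed = 0.7 * 3e5 km/s = 210000 km/s
Propagation delay = 9772 / 210000 = 0.0465 s = 46.5333 ms
Processing delay = 0.1 ms
Total one-way latency = 46.6333 ms


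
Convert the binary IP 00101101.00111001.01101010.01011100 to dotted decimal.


00101101 = 45
00111001 = 57
01101010 = 106
01011100 = 92
IP: 45.57.106.92


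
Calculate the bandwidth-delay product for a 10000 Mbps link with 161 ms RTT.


BDP = bandwidth * RTT
= 10000 Mbps * 161 ms
= 10000 * 1e6 * 161 / 1000 bits
= 1610000000 bits
= 201250000 bytes
= 196533.2031 KB
BDP = 1610000000 bits (201250000 bytes)


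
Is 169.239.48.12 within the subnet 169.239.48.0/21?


Subnet network: 169.239.48.0
Test IP AND mask: 169.239.48.0
Yes, 169.239.48.12 is in 169.239.48.0/21


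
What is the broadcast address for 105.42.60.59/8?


Network: 105.0.0.0/8
Host bits = 24
Set all host bits to 1:
Broadcast: 105.255.255.255


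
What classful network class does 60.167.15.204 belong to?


First octet: 60
Binary: 00111100
0xxxxxxx -> Class A (1-126)
Class A, default mask 255.0.0.0 (/8)


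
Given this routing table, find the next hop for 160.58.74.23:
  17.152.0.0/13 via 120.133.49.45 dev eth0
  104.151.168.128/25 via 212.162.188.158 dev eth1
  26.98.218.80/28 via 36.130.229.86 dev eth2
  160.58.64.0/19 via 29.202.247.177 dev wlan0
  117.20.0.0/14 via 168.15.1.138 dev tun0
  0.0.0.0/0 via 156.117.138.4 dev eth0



Longest prefix match for 160.58.74.23:
  /13 17.152.0.0: no
  /25 104.151.168.128: no
  /28 26.98.218.80: no
  /19 160.58.64.0: MATCH
  /14 117.20.0.0: no
  /0 0.0.0.0: MATCH
Selected: next-hop 29.202.247.177 via wlan0 (matched /19)


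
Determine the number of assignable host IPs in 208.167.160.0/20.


Host bits = 32 - 20 = 12
Total addresses = 2^12 = 4096
Usable = total - 2 (network and broadcast)
Usable hosts: 4094


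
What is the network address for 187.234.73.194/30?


IP:   10111011.11101010.01001001.11000010
Mask: 11111111.11111111.11111111.11111100
AND operation:
Net:  10111011.11101010.01001001.11000000
Network: 187.234.73.192/30


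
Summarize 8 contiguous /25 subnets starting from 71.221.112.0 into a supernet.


Original prefix: /25
Number of subnets: 8 = 2^3
New prefix = 25 - 3 = 22
Supernet: 71.221.112.0/22


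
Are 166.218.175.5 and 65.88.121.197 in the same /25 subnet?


Mask: 255.255.255.128
166.218.175.5 AND mask = 166.218.175.0
65.88.121.197 AND mask = 65.88.121.128
No, different subnets (166.218.175.0 vs 65.88.121.128)


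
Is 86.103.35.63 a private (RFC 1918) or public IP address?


RFC 1918 private ranges:
  10.0.0.0/8 (10.0.0.0 - 10.255.255.255)
  172.16.0.0/12 (172.16.0.0 - 172.31.255.255)
  192.168.0.0/16 (192.168.0.0 - 192.168.255.255)
Public (not in any RFC 1918 range)


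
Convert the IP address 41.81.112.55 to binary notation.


41 = 00101001
81 = 01010001
112 = 01110000
55 = 00110111
Binary: 00101001.01010001.01110000.00110111


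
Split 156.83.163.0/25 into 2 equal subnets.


New prefix = 25 + 1 = 26
Each subnet has 64 addresses
  156.83.163.0/26
  156.83.163.64/26
Subnets: 156.83.163.0/26, 156.83.163.64/26


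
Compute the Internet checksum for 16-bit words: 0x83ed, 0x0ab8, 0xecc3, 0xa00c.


Sum all words (with carry folding):
+ 0x83ed = 0x83ed
+ 0x0ab8 = 0x8ea5
+ 0xecc3 = 0x7b69
+ 0xa00c = 0x1b76
One's complement: ~0x1b76
Checksum = 0xe489


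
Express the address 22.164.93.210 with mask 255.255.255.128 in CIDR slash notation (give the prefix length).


Binary: 11111111.11111111.11111111.10000000
Count leading 1s
Prefix: /25


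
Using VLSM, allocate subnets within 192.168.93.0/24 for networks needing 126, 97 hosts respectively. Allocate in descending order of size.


126 hosts -> /25 (126 usable): 192.168.93.0/25
97 hosts -> /25 (126 usable): 192.168.93.128/25
Allocation: 192.168.93.0/25 (126 hosts, 126 usable); 192.168.93.128/25 (97 hosts, 126 usable)


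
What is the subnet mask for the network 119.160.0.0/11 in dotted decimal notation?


/11 means 11 network bits, 21 host bits
Binary: 11111111111000000000000000000000
Mask: 255.224.0.0


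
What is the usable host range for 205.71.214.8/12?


Network: 205.64.0.0
Broadcast: 205.79.255.255
First usable = network + 1
Last usable = broadcast - 1
Range: 205.64.0.1 to 205.79.255.254


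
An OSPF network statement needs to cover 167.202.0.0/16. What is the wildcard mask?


Subnet mask: 255.255.0.0
Wildcard = 255.255.255.255 - subnet mask
255 - 255 = 0
255 - 255 = 0
255 - 0 = 255
255 - 0 = 255
Wildcard: 0.0.255.255


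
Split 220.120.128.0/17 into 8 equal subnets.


New prefix = 17 + 3 = 20
Each subnet has 4096 addresses
  220.120.128.0/20
  220.120.144.0/20
  220.120.160.0/20
  220.120.176.0/20
  220.120.192.0/20
  220.120.208.0/20
  220.120.224.0/20
  220.120.240.0/20
Subnets: 220.120.128.0/20, 220.120.144.0/20, 220.120.160.0/20, 220.120.176.0/20, 220.120.192.0/20, 220.120.208.0/20, 220.120.224.0/20, 220.120.240.0/20


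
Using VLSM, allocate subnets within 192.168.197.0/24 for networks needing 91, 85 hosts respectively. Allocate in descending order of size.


91 hosts -> /25 (126 usable): 192.168.197.0/25
85 hosts -> /25 (126 usable): 192.168.197.128/25
Allocation: 192.168.197.0/25 (91 hosts, 126 usable); 192.168.197.128/25 (85 hosts, 126 usable)


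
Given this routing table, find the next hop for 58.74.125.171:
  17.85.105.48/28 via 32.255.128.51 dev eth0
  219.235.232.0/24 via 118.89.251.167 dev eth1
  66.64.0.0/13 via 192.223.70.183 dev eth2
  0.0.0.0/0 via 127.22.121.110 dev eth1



Longest prefix match for 58.74.125.171:
  /28 17.85.105.48: no
  /24 219.235.232.0: no
  /13 66.64.0.0: no
  /0 0.0.0.0: MATCH
Selected: next-hop 127.22.121.110 via eth1 (matched /0)
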